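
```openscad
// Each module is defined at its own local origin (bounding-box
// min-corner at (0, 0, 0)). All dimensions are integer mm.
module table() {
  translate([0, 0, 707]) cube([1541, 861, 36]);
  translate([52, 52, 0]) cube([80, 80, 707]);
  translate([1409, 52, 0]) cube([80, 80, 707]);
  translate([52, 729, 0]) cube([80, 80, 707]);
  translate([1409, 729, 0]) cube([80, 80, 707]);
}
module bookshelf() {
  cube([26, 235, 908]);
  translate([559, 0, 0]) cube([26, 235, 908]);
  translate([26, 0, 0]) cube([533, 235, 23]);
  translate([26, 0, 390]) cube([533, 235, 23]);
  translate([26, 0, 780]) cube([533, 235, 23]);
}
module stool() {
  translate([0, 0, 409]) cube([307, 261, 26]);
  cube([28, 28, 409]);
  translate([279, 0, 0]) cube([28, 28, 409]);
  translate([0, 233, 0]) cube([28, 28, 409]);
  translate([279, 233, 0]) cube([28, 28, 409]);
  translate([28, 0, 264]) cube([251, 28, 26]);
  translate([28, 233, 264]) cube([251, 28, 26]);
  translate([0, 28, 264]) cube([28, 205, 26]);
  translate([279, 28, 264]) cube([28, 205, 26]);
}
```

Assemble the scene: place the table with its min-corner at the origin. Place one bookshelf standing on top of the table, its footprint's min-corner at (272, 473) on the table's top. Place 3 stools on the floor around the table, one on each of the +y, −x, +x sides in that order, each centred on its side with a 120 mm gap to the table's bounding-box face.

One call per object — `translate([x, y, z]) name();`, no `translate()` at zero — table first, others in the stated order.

table();
translate([272, 473, 743]) bookshelf();
translate([617, 981, 0]) stool();
translate([-427, 300, 0]) stool();
translate([1661, 300, 0]) stool();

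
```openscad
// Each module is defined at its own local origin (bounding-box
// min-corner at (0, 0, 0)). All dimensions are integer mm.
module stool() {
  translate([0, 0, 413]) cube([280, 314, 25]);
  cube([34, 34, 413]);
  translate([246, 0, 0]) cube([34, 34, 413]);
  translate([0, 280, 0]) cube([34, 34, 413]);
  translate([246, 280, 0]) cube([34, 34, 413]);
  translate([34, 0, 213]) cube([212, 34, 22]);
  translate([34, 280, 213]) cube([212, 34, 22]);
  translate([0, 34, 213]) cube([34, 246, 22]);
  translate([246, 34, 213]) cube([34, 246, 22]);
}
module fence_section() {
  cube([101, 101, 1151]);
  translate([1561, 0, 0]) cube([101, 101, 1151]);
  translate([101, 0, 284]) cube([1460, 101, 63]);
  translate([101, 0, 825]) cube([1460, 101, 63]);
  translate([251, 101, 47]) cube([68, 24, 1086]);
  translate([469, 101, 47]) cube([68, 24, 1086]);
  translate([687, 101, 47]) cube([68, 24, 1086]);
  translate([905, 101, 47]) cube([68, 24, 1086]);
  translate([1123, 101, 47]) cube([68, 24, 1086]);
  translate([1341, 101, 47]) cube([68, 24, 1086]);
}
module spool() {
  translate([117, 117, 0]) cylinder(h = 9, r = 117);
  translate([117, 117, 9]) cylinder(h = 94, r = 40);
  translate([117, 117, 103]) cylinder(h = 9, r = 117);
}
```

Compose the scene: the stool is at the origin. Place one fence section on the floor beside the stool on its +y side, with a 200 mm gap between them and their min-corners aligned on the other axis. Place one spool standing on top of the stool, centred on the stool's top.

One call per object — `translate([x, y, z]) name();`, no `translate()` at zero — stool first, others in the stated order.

stool();
translate([0, 514, 0]) fence_section();
translate([23, 40, 438]) spool();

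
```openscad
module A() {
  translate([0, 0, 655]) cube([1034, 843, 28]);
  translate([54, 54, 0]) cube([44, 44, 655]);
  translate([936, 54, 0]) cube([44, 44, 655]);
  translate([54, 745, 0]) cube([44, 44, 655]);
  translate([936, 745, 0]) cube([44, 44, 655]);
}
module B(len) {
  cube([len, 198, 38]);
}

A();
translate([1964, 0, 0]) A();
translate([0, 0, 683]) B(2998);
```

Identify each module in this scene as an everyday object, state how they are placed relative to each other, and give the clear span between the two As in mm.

Second table starts at x = 1964; first ends at x = 1034; clear span = 1964 − 1034 = 930 mm.

A is a table. B is a beam. A beam spans the tops of two tables. The clear span between the two tables is 930 mm.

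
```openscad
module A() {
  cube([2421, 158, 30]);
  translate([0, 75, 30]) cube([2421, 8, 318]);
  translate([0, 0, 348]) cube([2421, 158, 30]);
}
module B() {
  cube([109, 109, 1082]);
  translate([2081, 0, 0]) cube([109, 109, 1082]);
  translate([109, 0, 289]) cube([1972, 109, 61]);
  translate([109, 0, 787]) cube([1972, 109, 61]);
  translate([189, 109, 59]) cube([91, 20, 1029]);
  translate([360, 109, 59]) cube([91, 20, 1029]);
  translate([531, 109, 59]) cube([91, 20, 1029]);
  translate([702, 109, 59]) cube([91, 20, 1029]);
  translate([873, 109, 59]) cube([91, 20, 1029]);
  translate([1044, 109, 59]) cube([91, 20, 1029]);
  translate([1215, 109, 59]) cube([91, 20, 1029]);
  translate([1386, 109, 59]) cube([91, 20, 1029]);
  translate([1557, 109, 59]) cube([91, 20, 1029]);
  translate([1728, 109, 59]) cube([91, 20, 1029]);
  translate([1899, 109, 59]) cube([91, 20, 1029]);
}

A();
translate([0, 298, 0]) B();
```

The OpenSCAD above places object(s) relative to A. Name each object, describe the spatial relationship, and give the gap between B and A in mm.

The fence section's nearest face is 140 mm from the I-beam's +y face.

A is an I-beam. B is a fence section. The fence section is on the floor beside the I-beam on its +y side. The gap between the fence section and the I-beam is 140 mm.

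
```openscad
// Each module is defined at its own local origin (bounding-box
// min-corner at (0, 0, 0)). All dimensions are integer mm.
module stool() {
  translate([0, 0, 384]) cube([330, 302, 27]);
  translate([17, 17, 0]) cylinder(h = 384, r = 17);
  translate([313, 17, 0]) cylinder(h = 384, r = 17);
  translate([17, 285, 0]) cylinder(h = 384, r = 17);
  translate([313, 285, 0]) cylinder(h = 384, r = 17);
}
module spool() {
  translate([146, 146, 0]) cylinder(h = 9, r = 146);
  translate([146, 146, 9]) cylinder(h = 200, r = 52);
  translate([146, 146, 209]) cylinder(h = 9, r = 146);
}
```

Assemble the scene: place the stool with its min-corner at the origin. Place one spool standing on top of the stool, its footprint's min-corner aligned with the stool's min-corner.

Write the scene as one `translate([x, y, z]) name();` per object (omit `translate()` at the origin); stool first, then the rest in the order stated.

stool();
translate([0, 0, 411]) spool();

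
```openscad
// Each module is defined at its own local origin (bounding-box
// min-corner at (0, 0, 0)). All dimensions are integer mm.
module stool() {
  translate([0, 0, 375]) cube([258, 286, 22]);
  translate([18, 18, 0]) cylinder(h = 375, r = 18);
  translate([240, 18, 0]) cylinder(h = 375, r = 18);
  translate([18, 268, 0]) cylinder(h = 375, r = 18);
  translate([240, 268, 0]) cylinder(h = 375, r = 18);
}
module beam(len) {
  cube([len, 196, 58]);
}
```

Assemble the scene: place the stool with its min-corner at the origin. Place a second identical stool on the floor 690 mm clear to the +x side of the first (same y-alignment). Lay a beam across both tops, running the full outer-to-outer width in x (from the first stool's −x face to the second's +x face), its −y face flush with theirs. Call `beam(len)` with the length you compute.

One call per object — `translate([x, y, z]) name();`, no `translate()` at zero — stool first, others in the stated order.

stool();
translate([948, 0, 0]) stool();
translate([0, 0, 397]) beam(1206);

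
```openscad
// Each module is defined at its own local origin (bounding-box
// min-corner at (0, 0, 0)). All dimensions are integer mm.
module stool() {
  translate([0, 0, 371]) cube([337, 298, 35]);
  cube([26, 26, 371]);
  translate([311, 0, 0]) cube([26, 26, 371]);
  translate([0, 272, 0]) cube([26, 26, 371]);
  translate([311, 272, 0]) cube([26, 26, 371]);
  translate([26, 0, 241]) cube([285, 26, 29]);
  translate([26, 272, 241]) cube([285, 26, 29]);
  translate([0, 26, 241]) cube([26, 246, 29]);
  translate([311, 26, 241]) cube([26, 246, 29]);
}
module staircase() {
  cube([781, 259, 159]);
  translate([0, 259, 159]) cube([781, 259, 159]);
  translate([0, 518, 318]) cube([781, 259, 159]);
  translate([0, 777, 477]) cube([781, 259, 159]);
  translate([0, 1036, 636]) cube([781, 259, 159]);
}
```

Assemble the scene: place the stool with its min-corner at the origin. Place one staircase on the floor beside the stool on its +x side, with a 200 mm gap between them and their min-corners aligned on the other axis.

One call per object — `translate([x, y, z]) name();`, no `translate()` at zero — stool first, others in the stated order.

stool();
translate([537, 0, 0]) staircase();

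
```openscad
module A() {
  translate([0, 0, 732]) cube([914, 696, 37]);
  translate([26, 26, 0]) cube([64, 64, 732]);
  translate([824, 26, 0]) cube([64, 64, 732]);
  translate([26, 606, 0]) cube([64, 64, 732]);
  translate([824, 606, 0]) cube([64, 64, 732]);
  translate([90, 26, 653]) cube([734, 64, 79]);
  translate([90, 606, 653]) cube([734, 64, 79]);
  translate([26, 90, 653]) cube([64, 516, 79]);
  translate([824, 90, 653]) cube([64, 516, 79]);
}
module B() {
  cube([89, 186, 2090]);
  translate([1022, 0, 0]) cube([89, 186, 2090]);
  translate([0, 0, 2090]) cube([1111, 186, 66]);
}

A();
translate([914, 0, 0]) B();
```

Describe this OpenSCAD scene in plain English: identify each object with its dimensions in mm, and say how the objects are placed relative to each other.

A is a table with a 914×696 mm rectangular top, 37 mm thick, top surface at z = 769 mm, supported by four 64×64 mm square legs, each inset 26 mm from the nearest pair of top edges, running from the floor. Four apron rails, 64 mm thick and 79 mm tall, run between adjacent legs with their top edges flush with the underside of the top and their outer faces flush with the legs' outer faces.

B is a door frame. The clear opening is 933 mm wide and 2090 mm high. Two 89 mm wide jambs, 186 mm deep, stand either side of the opening from the floor to the top of the opening. A 66 mm thick head sits across the top of both jambs, spanning the full outside width of the frame.

The door frame is against the table's +x side, with their −y faces flush.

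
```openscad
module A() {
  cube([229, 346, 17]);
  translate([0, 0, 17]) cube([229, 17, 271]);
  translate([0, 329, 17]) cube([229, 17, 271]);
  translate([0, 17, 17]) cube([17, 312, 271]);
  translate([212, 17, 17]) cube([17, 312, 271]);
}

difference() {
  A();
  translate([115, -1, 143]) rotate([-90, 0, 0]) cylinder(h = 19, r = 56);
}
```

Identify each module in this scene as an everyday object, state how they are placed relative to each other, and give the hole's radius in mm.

A is an open box. The open box has a circular hole through its front wall. The hole's radius is 56 mm.

The subtracted cylinder has r = 56 mm.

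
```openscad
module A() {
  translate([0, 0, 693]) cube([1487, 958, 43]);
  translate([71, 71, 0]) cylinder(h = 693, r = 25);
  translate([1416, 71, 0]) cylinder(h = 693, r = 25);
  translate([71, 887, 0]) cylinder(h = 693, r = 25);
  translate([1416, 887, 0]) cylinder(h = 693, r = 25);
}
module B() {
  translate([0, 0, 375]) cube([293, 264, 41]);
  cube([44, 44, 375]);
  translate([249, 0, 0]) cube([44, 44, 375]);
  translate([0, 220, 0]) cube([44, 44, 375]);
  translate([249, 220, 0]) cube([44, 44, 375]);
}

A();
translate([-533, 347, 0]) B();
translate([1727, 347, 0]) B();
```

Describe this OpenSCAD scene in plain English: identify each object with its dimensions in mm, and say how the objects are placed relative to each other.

A is a table: top 1487 mm (x) × 958 mm (y), 43 mm thick, upper face at z = 736 mm, on four round legs of 50 mm diameter, each leg's bounding box inset 46 mm from the nearest pair of top edges, running from z = 0 to the bottom of the top.

B is a four-legged stool. The seat is a 293×264×41 mm slab whose top surface is at z = 416 mm; four square legs, each 44×44 mm in cross-section, run from the floor (z = 0) to the underside of the seat, each flush with a corner of the seat.

Two stools sit around the table at the −x, +x sides.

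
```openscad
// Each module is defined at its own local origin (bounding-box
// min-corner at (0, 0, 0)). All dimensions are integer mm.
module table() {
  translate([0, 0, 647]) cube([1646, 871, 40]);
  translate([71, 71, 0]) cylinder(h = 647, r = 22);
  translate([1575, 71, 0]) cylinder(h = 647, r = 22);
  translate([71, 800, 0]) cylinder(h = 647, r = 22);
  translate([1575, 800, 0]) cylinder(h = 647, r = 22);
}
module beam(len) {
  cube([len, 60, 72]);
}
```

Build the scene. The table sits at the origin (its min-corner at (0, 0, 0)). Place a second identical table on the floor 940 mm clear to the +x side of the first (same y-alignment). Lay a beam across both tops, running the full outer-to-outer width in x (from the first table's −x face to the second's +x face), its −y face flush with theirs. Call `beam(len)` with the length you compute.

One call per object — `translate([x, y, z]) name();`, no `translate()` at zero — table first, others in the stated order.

table();
translate([2586, 0, 0]) table();
translate([0, 0, 687]) beam(4232);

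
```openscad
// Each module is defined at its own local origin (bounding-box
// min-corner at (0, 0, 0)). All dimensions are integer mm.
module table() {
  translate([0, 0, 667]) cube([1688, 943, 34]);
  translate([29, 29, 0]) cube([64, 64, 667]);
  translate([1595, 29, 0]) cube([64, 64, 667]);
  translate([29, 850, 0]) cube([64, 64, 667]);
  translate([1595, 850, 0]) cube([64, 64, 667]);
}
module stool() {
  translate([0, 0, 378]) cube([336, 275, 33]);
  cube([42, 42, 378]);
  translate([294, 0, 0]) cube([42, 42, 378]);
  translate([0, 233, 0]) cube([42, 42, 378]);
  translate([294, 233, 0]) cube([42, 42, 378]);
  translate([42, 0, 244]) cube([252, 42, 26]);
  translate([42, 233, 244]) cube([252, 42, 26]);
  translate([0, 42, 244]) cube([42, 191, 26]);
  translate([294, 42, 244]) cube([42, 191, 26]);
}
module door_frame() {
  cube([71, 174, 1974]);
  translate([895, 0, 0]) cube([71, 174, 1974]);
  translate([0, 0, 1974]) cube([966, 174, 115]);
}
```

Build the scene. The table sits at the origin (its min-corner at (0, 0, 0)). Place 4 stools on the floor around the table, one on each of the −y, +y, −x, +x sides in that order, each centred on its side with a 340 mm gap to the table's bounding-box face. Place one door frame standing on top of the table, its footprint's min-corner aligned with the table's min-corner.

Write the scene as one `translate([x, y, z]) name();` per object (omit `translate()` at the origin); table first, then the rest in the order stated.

table();
translate([676, -615, 0]) stool();
translate([676, 1283, 0]) stool();
translate([-676, 334, 0]) stool();
translate([2028, 334, 0]) stool();
translate([0, 0, 701]) door_frame();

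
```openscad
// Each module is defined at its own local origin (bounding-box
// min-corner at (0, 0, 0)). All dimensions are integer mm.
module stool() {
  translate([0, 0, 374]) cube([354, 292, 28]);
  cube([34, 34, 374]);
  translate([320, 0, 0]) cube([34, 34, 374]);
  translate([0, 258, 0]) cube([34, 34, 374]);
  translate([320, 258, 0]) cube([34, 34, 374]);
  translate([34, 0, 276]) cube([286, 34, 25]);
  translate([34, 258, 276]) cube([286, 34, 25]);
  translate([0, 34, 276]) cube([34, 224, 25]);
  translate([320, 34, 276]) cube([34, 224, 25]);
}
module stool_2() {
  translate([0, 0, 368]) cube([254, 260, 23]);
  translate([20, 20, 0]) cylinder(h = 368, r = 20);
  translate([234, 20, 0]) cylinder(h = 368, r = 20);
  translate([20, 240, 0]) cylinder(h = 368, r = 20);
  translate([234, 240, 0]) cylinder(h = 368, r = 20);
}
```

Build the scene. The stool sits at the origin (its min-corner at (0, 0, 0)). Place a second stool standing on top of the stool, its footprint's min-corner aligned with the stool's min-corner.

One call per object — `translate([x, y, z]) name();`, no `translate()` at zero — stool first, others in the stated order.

stool();
translate([0, 0, 402]) stool_2();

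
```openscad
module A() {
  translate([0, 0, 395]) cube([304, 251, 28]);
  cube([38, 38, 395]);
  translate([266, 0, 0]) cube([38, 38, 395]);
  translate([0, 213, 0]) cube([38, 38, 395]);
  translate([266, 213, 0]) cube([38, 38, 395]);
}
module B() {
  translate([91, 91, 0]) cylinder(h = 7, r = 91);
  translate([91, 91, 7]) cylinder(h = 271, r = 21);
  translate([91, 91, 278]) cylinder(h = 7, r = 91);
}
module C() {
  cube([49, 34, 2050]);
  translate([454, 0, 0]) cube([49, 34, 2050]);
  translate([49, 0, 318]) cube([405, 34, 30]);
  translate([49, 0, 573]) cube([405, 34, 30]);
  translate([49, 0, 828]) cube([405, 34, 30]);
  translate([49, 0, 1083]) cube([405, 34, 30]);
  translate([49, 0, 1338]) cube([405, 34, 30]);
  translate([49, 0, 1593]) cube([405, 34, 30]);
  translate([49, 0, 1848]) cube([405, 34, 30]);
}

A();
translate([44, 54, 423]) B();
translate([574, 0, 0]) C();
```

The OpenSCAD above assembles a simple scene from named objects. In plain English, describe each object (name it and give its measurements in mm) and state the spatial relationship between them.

A is a simple wooden stool: a rectangular seat 304 mm (x) by 251 mm (y), 28 mm thick, top face at z = 423 mm, on four square legs, each 38×38 mm in cross-section. The legs rest on z = 0, each flush with a corner of the seat.

B is a spool: two coaxial disc flanges of radius 91 mm and thickness 7 mm, joined by a core cylinder of radius 21 mm and height 271 mm. The lower flange rests on z = 0 and the three cylinders share a vertical axis.

C is a wooden ladder with two side rails of 49×34 mm section and 2050 mm height, set 503 mm apart overall. Between them run 7 rectangular rungs (34 mm deep, 30 mm thick), front faces flush with the rails' −y face. The bottom of the first rung is 318 mm above the floor and each subsequent rung is 255 mm higher than the one below.

The spool is on top of the stool. The ladder is on the floor beside the stool on its +x side.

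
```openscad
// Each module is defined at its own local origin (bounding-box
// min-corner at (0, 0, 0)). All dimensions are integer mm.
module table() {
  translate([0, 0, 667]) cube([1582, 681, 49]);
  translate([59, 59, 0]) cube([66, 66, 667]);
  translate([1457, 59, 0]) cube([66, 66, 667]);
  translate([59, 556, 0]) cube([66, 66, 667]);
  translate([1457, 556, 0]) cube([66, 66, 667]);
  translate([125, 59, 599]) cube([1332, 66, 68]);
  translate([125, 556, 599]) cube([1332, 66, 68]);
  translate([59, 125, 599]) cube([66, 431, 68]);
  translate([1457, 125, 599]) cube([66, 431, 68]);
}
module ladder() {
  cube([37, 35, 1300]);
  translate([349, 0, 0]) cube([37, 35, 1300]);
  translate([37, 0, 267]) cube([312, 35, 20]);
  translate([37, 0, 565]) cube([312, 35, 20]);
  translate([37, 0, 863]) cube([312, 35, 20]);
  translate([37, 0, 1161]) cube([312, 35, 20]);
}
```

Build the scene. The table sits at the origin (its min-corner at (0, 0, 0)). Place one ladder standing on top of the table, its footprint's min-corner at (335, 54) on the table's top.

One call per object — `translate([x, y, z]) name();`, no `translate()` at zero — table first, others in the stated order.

table();
translate([335, 54, 716]) ladder();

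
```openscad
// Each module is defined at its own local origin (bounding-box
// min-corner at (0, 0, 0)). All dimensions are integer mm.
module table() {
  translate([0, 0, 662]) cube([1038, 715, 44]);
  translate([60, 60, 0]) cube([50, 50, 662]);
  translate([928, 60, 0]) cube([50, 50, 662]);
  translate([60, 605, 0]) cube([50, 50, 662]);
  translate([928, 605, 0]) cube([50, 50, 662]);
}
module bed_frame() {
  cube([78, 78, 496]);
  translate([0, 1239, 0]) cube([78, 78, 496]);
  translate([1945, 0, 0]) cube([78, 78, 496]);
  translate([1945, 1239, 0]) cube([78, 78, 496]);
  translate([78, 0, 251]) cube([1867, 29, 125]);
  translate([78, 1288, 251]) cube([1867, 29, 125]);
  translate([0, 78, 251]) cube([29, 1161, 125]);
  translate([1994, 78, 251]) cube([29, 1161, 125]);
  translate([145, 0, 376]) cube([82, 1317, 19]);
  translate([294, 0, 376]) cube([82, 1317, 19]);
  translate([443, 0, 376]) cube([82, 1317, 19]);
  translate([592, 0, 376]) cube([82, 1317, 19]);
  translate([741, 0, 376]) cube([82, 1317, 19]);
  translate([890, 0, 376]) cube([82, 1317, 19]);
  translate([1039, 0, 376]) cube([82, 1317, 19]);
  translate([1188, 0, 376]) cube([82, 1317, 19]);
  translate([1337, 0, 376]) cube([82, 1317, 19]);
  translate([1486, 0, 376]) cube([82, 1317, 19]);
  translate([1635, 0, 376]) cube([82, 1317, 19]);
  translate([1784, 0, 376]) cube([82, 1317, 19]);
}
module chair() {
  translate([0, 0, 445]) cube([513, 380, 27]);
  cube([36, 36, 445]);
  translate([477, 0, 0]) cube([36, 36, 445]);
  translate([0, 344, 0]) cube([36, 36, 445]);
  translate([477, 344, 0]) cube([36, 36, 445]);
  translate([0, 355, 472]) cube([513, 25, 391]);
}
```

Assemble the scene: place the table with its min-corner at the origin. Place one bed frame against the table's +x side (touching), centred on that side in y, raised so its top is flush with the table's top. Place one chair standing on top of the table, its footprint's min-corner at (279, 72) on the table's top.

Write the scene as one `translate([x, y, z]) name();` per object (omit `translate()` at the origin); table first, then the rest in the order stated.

table();
translate([1038, -301, 210]) bed_frame();
translate([279, 72, 706]) chair();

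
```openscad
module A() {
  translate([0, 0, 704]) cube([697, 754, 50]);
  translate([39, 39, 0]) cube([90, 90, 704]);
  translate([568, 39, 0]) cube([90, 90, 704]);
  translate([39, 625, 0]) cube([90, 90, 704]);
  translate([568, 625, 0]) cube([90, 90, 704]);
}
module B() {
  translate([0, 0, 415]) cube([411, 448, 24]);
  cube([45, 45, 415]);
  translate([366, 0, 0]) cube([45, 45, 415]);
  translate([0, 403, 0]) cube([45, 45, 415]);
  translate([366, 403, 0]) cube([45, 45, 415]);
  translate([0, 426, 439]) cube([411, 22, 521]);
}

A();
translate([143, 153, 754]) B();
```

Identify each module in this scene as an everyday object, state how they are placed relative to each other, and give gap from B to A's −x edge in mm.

A is a table. B is a chair. The chair is on top of the table, centred. The gap from the chair to the table's −x edge is 143 mm.

The chair's min-x is at 143; the table's min-x is 0; gap = 143 mm.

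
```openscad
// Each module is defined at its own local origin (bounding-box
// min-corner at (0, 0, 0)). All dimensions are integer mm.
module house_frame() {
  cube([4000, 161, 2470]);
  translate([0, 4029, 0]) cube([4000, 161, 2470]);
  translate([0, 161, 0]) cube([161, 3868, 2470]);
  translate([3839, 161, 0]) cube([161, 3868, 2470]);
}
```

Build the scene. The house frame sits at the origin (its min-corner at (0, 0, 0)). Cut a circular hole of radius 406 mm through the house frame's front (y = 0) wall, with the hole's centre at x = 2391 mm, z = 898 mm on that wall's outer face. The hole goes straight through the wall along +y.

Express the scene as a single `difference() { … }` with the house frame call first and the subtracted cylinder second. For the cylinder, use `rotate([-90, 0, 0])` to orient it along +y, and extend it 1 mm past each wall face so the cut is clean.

difference() {
  house_frame();
  translate([2391, -1, 898]) rotate([-90, 0, 0]) cylinder(h = 163, r = 406);
}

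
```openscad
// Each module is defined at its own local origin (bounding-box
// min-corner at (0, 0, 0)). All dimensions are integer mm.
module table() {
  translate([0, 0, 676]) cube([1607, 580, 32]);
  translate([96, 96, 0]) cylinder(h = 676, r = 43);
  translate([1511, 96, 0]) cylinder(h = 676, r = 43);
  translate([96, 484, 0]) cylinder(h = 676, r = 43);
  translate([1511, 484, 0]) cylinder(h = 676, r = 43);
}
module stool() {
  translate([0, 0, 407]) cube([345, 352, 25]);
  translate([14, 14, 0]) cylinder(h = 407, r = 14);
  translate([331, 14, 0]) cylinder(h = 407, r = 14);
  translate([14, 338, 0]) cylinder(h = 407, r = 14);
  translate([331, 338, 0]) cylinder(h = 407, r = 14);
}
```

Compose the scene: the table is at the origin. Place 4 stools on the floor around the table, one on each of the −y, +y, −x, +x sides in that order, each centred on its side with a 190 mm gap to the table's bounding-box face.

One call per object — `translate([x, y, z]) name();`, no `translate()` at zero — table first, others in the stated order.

table();
translate([631, -542, 0]) stool();
translate([631, 770, 0]) stool();
translate([-535, 114, 0]) stool();
translate([1797, 114, 0]) stool();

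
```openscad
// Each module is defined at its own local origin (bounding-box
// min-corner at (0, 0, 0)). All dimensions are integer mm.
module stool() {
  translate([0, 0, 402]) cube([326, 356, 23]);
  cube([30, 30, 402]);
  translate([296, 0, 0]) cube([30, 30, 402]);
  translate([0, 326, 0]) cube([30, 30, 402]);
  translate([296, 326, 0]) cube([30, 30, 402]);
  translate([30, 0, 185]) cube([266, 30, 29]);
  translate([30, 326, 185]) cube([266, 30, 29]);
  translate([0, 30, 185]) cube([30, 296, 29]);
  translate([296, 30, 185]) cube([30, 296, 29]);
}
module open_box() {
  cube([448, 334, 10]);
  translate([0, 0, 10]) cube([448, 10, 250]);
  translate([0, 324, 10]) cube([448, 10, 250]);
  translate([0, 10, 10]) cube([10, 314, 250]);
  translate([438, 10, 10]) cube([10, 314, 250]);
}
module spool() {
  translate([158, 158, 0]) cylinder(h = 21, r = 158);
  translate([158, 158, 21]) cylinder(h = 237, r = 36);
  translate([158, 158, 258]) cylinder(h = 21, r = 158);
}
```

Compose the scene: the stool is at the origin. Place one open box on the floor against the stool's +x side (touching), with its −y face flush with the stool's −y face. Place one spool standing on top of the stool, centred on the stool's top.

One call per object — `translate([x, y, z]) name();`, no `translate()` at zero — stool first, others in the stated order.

stool();
translate([326, 0, 0]) open_box();
translate([5, 20, 425]) spool();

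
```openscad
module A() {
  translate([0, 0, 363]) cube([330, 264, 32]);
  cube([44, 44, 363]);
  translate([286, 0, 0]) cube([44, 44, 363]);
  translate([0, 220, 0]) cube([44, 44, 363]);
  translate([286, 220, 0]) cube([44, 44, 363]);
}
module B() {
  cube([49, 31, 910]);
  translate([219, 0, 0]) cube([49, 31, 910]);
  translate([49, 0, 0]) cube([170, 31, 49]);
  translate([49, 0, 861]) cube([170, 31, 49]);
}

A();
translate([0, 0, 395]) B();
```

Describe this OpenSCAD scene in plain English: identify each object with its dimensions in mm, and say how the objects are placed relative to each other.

A is a four-legged stool. The seat is 330×264 mm, 32 mm thick, top at z = 395 mm. It stands on four square legs, each 44×44 mm in cross-section, from z = 0 to the seat underside, each flush with a corner of the seat.

B is a rectangular picture frame lying in the x–z plane (depth along y). The opening is 170 mm wide (x) by 812 mm tall (z), surrounded by a border 49 mm wide on all four sides. The frame is 31 mm deep and is made of two full-height vertical stiles with two horizontal rails fitted between them.

The picture frame is on top of the stool.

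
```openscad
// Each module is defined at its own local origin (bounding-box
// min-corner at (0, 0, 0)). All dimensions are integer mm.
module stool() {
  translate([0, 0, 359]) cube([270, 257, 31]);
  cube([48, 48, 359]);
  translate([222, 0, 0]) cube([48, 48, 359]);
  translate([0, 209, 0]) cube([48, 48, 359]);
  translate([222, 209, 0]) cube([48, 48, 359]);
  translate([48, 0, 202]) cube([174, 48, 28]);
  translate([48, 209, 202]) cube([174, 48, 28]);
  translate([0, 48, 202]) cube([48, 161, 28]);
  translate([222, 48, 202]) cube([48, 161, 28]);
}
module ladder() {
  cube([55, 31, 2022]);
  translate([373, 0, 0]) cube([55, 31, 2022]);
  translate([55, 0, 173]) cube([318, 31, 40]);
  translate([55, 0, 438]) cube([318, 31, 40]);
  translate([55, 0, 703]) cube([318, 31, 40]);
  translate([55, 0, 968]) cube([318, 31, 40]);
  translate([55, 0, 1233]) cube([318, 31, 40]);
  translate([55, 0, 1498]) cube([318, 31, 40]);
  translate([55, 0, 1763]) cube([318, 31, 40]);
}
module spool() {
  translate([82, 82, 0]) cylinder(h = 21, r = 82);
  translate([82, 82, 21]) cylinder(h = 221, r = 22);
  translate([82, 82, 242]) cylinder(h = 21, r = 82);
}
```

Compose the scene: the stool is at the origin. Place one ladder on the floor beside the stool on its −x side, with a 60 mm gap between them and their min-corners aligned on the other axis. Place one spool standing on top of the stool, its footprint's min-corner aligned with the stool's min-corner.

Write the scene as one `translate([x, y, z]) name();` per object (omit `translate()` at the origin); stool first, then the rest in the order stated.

stool();
translate([-488, 0, 0]) ladder();
translate([0, 0, 390]) spool();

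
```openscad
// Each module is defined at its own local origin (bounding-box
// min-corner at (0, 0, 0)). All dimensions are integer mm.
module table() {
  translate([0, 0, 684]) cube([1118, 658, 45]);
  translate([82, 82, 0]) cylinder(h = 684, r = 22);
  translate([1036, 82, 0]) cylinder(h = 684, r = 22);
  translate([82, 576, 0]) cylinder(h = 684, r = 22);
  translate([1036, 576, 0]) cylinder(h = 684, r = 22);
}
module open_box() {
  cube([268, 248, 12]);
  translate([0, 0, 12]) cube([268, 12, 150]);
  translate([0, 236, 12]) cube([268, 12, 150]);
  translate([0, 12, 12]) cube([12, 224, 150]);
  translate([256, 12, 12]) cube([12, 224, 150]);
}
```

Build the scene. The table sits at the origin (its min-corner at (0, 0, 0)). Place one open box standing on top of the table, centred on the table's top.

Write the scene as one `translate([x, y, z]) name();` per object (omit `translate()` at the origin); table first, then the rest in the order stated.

table();
translate([425, 205, 729]) open_box();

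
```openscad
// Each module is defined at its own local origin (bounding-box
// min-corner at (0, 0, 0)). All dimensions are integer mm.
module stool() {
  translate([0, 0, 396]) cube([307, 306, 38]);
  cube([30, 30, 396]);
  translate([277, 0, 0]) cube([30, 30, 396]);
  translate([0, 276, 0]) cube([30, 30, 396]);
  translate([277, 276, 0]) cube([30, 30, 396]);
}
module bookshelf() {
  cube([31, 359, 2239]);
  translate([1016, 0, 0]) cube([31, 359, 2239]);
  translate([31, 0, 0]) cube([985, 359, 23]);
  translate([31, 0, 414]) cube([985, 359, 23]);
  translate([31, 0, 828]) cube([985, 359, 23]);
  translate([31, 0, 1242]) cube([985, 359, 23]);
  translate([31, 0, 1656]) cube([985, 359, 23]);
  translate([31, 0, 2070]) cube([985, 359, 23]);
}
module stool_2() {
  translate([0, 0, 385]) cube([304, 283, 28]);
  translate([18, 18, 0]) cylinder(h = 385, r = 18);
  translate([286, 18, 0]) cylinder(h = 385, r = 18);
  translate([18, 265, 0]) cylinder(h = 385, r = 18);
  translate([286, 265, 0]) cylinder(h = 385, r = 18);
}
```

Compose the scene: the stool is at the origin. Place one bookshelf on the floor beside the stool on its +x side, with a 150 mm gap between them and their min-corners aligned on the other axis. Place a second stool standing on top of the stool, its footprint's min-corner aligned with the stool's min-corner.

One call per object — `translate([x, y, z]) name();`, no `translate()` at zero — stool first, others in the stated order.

stool();
translate([457, 0, 0]) bookshelf();
translate([0, 0, 434]) stool_2();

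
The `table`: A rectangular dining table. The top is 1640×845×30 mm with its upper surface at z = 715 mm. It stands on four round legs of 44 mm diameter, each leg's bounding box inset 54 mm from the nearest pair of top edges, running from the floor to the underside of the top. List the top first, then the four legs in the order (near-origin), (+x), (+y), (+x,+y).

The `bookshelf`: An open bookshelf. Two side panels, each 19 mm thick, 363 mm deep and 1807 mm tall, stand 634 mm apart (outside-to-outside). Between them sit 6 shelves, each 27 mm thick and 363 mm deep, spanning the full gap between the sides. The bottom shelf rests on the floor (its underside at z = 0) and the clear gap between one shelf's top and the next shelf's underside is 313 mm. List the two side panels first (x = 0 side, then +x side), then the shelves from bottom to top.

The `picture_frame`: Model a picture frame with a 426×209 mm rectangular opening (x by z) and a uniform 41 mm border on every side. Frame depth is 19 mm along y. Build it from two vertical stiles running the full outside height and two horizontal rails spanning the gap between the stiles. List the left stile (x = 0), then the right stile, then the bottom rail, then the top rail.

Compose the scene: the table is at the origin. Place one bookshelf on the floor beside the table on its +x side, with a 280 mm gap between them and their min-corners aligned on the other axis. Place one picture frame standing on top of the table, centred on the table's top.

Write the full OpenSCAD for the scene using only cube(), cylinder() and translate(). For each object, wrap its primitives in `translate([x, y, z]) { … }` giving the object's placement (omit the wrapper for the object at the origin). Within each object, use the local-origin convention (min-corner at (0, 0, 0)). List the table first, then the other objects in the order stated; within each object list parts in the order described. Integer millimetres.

translate([0, 0, 685]) cube([1640, 845, 30]);
translate([76, 76, 0]) cylinder(h = 685, r = 22);
translate([1564, 76, 0]) cylinder(h = 685, r = 22);
translate([76, 769, 0]) cylinder(h = 685, r = 22);
translate([1564, 769, 0]) cylinder(h = 685, r = 22);
translate([1920, 0, 0]) {
  cube([19, 363, 1807]);
  translate([615, 0, 0]) cube([19, 363, 1807]);
  translate([19, 0, 0]) cube([596, 363, 27]);
  translate([19, 0, 340]) cube([596, 363, 27]);
  translate([19, 0, 680]) cube([596, 363, 27]);
  translate([19, 0, 1020]) cube([596, 363, 27]);
  translate([19, 0, 1360]) cube([596, 363, 27]);
  translate([19, 0, 1700]) cube([596, 363, 27]);
}
translate([566, 413, 715]) {
  cube([41, 19, 291]);
  translate([467, 0, 0]) cube([41, 19, 291]);
  translate([41, 0, 0]) cube([426, 19, 41]);
  translate([41, 0, 250]) cube([426, 19, 41]);
}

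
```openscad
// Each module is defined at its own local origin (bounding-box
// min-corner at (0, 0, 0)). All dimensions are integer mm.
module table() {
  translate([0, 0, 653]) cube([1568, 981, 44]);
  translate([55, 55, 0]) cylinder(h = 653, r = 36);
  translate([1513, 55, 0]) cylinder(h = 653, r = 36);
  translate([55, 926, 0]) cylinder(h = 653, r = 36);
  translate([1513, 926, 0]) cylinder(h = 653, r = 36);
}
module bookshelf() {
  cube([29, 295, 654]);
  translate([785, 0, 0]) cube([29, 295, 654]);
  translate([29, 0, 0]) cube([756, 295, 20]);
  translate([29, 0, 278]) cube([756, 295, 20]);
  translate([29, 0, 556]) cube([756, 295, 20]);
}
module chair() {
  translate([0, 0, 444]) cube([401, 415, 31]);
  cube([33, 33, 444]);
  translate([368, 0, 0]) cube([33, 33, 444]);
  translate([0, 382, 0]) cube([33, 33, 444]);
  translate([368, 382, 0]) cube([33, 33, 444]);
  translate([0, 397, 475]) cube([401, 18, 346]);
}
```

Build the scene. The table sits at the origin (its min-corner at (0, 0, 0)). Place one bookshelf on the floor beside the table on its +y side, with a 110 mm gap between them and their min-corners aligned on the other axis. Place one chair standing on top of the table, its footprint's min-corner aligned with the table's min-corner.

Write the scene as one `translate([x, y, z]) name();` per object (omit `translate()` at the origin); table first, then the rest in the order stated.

table();
translate([0, 1091, 0]) bookshelf();
translate([0, 0, 697]) chair();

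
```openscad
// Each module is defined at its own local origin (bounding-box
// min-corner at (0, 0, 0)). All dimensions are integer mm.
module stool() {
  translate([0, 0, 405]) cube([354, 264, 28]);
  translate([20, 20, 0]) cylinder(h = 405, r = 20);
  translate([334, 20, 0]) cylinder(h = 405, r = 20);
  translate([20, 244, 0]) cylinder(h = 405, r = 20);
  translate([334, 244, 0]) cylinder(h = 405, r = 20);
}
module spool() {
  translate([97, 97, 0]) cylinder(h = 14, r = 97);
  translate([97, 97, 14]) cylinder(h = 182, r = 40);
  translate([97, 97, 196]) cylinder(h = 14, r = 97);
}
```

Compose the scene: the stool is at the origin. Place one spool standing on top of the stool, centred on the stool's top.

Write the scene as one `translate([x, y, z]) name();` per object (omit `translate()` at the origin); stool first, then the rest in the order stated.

stool();
translate([80, 35, 433]) spool();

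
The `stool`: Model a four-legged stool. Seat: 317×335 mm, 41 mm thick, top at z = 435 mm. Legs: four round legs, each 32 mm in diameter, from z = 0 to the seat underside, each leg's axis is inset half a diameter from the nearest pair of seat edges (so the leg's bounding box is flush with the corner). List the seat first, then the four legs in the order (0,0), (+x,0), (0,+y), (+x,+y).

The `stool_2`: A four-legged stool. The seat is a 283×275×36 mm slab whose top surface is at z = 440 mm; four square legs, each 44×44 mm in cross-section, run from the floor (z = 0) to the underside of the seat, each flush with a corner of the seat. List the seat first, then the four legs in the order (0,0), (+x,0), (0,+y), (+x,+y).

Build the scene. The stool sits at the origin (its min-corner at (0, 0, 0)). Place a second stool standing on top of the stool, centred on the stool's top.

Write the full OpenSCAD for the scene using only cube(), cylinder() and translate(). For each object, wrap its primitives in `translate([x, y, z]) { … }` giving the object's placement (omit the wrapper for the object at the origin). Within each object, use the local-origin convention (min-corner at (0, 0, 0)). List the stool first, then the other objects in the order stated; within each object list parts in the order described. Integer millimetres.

translate([0, 0, 394]) cube([317, 335, 41]);
translate([16, 16, 0]) cylinder(h = 394, r = 16);
translate([301, 16, 0]) cylinder(h = 394, r = 16);
translate([16, 319, 0]) cylinder(h = 394, r = 16);
translate([301, 319, 0]) cylinder(h = 394, r = 16);
translate([17, 30, 435]) {
  translate([0, 0, 404]) cube([283, 275, 36]);
  cube([44, 44, 404]);
  translate([239, 0, 0]) cube([44, 44, 404]);
  translate([0, 231, 0]) cube([44, 44, 404]);
  translate([239, 231, 0]) cube([44, 44, 404]);
}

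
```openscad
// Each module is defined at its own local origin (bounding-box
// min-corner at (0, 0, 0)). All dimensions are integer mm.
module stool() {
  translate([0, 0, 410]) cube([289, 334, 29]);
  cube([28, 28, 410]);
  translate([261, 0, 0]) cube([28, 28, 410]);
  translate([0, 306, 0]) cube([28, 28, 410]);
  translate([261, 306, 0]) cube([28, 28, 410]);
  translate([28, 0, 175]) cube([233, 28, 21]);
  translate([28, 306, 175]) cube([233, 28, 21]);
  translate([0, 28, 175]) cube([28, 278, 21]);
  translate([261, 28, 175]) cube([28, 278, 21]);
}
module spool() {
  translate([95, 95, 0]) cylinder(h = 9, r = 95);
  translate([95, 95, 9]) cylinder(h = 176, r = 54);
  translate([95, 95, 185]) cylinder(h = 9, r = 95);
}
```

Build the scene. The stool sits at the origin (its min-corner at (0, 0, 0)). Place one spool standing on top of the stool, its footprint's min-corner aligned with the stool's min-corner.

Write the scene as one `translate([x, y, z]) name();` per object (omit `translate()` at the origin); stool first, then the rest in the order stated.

stool();
translate([0, 0, 439]) spool();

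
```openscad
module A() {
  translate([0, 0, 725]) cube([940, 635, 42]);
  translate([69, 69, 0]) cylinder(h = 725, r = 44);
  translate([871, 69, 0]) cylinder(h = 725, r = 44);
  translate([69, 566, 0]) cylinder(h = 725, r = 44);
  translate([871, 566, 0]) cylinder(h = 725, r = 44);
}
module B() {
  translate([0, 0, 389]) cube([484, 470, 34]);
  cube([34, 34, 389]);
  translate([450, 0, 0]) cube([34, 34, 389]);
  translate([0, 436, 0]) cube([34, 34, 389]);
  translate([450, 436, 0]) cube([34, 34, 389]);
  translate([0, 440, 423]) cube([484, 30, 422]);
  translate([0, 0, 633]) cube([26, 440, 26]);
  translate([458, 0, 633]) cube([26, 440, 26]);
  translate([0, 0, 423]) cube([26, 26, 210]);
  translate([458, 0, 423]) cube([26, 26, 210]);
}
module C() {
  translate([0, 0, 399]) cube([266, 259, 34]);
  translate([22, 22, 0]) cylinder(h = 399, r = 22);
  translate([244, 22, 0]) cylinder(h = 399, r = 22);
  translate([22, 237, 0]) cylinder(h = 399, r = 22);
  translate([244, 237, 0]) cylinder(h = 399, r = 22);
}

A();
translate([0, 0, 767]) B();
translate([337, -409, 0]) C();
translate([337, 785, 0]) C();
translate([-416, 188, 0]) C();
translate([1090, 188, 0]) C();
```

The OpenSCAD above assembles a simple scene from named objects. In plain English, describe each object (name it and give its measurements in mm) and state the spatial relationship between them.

A is a table: top 940 mm (x) × 635 mm (y), 42 mm thick, upper face at z = 767 mm, on four round legs of 88 mm diameter, each leg's bounding box inset 25 mm from the nearest pair of top edges, running from z = 0 to the bottom of the top.

B is a chair: 484×470 mm seat, 34 mm thick, top at z = 423 mm, on four 34 mm square corner legs flush with the seat edges. A 30 mm thick backrest slab spans the full seat width, extending 422 mm above the seat top, its back face flush with the seat's +y edge. Two armrests of 26×26 mm section run along each side from the seat's front edge to the front of the backrest, top faces 236 mm above the seat top and outer faces flush with the seat's x-edges; a 26×26 mm post under the front of each armrest stands on the seat at the front corner.

C is a four-legged stool. The seat is 266×259 mm, 34 mm thick, top at z = 433 mm. It stands on four round legs, each 44 mm in diameter, from z = 0 to the seat underside, each leg's axis is inset half a diameter from the nearest pair of seat edges (so the leg's bounding box is flush with the corner).

The chair is on top of the table. Four stools sit around the table at the −y, +y, −x, +x sides.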